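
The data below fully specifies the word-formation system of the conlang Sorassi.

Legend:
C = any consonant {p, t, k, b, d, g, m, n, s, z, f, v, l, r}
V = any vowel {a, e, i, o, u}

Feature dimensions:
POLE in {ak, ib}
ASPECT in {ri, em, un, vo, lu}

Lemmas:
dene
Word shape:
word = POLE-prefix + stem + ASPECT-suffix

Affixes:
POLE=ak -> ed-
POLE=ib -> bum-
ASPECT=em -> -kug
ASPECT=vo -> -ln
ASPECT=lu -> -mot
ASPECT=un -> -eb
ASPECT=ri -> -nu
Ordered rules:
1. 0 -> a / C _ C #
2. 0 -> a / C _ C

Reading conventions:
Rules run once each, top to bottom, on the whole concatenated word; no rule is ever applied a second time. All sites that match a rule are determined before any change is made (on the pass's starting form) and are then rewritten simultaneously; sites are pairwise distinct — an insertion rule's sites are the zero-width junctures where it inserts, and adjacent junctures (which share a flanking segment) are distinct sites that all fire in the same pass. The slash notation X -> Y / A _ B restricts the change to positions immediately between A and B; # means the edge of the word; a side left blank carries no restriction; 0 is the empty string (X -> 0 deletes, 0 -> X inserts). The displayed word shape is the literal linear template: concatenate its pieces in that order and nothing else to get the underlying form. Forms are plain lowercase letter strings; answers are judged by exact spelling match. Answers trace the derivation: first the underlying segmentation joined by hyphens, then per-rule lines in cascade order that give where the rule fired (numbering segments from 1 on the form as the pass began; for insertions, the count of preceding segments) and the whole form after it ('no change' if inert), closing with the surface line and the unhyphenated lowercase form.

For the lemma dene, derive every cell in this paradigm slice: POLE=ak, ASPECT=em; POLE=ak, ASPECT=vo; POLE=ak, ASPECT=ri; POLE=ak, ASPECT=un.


cell POLE=ak, ASPECT=em:
underlying: ed-dene-kug
1. 0 -> a / C _ C #: no change
2. 0 -> a / C _ C: inserts after position(s) 2: edadenekug
surface: edadenekug

cell POLE=ak, ASPECT=vo:
underlying: ed-dene-ln
1. 0 -> a / C _ C #: inserts after position(s) 7: eddenelan
2. 0 -> a / C _ C: inserts after position(s) 2: edadenelan
surface: edadenelan

cell POLE=ak, ASPECT=ri:
underlying: ed-dene-nu
1. 0 -> a / C _ C #: no change
2. 0 -> a / C _ C: inserts after position(s) 2: edadenenu
surface: edadenenu

cell POLE=ak, ASPECT=un:
underlying: ed-dene-eb
1. 0 -> a / C _ C #: no change
2. 0 -> a / C _ C: inserts after position(s) 2: edadeneeb
surface: edadeneeb


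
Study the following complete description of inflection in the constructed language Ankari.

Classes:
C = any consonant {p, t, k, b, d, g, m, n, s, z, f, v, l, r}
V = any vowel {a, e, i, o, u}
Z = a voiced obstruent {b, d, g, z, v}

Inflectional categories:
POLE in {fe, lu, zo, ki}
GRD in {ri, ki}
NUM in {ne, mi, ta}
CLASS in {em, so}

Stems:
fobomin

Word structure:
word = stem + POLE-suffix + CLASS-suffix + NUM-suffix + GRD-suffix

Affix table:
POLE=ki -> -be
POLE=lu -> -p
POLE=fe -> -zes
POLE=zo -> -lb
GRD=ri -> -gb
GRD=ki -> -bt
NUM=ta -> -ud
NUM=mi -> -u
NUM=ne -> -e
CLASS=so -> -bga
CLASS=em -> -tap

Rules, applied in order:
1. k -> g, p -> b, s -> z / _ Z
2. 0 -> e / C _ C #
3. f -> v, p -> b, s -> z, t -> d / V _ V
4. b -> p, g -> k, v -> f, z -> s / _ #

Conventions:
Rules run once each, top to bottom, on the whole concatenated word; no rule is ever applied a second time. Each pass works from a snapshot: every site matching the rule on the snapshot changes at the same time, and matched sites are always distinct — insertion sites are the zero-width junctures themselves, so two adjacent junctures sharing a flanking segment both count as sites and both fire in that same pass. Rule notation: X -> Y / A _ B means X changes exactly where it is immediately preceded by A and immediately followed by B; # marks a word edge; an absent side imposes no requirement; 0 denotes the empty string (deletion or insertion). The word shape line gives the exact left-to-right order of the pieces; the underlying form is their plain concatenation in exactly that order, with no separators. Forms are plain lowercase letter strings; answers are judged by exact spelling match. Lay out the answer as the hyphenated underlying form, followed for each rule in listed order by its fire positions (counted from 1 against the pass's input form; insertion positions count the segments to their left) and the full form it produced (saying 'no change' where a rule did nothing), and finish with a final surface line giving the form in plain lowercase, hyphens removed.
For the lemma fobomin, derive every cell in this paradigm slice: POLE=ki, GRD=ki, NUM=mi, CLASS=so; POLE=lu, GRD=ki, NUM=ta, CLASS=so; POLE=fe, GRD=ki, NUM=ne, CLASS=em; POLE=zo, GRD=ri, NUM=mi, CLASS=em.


cell POLE=ki, GRD=ki, NUM=mi, CLASS=so:
underlying: fobomin-be-bga-u-bt
1. k -> g, p -> b, s -> z / _ Z: no change
2. 0 -> e / C _ C #: inserts after position(s) 14: fobominbebgaubet
3. f -> v, p -> b, s -> z, t -> d / V _ V: no change
4. b -> p, g -> k, v -> f, z -> s / _ #: no change
surface: fobominbebgaubet

cell POLE=lu, GRD=ki, NUM=ta, CLASS=so:
underlying: fobomin-p-bga-ud-bt
1. k -> g, p -> b, s -> z / _ Z: fires at position(s) 8: fobominbbgaudbt
2. 0 -> e / C _ C #: inserts after position(s) 14: fobominbbgaudbet
3. f -> v, p -> b, s -> z, t -> d / V _ V: no change
4. b -> p, g -> k, v -> f, z -> s / _ #: no change
surface: fobominbbgaudbet

cell POLE=fe, GRD=ki, NUM=ne, CLASS=em:
underlying: fobomin-zes-tap-e-bt
1. k -> g, p -> b, s -> z / _ Z: no change
2. 0 -> e / C _ C #: inserts after position(s) 15: fobominzestapebet
3. f -> v, p -> b, s -> z, t -> d / V _ V: fires at position(s) 13: fobominzestabebet
4. b -> p, g -> k, v -> f, z -> s / _ #: no change
surface: fobominzestabebet

cell POLE=zo, GRD=ri, NUM=mi, CLASS=em:
underlying: fobomin-lb-tap-u-gb
1. k -> g, p -> b, s -> z / _ Z: no change
2. 0 -> e / C _ C #: inserts after position(s) 14: fobominlbtapugeb
3. f -> v, p -> b, s -> z, t -> d / V _ V: fires at position(s) 12: fobominlbtabugeb
4. b -> p, g -> k, v -> f, z -> s / _ #: fires at position(s) 16: fobominlbtabugep
surface: fobominlbtabugep


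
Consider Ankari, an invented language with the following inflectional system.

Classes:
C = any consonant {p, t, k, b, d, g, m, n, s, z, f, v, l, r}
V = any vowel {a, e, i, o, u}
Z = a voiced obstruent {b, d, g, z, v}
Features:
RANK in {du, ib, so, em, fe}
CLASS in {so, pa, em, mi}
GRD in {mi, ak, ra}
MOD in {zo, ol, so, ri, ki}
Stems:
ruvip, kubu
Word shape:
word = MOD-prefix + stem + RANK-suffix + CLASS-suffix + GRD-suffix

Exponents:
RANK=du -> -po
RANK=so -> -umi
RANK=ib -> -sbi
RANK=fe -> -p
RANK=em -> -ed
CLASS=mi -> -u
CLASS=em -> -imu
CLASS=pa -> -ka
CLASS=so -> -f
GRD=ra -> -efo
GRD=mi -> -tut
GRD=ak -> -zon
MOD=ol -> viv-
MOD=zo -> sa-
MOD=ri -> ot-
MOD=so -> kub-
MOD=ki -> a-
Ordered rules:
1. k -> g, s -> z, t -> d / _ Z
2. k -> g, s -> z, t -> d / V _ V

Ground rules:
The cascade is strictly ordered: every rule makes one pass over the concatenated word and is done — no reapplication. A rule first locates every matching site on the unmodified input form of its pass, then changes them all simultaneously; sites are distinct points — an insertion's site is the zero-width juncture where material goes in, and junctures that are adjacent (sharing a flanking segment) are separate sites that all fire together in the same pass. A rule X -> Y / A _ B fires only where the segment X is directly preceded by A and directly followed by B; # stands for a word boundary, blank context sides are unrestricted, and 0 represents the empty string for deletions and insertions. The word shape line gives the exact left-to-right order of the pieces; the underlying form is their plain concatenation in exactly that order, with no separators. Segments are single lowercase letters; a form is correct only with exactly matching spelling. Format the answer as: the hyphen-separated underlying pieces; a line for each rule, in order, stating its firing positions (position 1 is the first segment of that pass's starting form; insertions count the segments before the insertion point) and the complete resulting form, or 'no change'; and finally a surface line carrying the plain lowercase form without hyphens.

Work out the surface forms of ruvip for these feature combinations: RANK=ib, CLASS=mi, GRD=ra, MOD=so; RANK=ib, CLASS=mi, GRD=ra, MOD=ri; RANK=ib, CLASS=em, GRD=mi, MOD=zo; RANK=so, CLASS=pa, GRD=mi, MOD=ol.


cell RANK=ib, CLASS=mi, GRD=ra, MOD=so:
underlying: kub-ruvip-sbi-u-efo
1. k -> g, s -> z, t -> d / _ Z: fires at position(s) 9: kubruvipzbiuefo
2. k -> g, s -> z, t -> d / V _ V: no change
surface: kubruvipzbiuefo

cell RANK=ib, CLASS=mi, GRD=ra, MOD=ri:
underlying: ot-ruvip-sbi-u-efo
1. k -> g, s -> z, t -> d / _ Z: fires at position(s) 8: otruvipzbiuefo
2. k -> g, s -> z, t -> d / V _ V: no change
surface: otruvipzbiuefo

cell RANK=ib, CLASS=em, GRD=mi, MOD=zo:
underlying: sa-ruvip-sbi-imu-tut
1. k -> g, s -> z, t -> d / _ Z: fires at position(s) 8: saruvipzbiimutut
2. k -> g, s -> z, t -> d / V _ V: fires at position(s) 14: saruvipzbiimudut
surface: saruvipzbiimudut

cell RANK=so, CLASS=pa, GRD=mi, MOD=ol:
underlying: viv-ruvip-umi-ka-tut
1. k -> g, s -> z, t -> d / _ Z: no change
2. k -> g, s -> z, t -> d / V _ V: fires at position(s) 12, 14: vivruvipumigadut
surface: vivruvipumigadut


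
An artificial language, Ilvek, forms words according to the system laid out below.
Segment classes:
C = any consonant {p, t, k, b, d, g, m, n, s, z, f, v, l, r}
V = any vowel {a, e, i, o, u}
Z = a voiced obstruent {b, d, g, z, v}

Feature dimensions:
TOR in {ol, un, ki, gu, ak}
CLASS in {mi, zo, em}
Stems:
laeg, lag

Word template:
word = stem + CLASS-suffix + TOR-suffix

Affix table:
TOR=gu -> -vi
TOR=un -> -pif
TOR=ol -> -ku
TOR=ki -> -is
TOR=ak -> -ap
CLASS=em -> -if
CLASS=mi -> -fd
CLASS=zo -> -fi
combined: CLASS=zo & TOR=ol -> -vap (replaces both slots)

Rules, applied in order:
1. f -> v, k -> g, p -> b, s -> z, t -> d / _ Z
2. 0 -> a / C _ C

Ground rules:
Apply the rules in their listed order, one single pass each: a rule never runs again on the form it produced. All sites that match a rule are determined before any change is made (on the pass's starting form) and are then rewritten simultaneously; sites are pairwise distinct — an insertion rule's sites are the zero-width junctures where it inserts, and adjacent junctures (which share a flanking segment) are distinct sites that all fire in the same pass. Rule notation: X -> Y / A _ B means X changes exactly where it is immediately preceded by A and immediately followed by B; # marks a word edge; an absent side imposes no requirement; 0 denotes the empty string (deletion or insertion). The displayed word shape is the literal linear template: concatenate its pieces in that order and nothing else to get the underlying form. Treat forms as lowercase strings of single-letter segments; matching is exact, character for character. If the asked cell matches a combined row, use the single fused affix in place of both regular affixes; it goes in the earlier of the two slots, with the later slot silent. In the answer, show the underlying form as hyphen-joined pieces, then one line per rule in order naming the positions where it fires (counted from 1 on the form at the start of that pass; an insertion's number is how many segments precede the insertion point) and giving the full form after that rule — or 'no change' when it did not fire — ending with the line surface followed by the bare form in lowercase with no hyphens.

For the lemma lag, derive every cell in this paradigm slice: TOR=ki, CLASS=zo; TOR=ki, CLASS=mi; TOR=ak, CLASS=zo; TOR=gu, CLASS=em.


cell TOR=ki, CLASS=zo:
underlying: lag-fi-is
1. f -> v, k -> g, p -> b, s -> z, t -> d / _ Z: no change
2. 0 -> a / C _ C: inserts after position(s) 3: lagafiis
surface: lagafiis

cell TOR=ki, CLASS=mi:
underlying: lag-fd-is
1. f -> v, k -> g, p -> b, s -> z, t -> d / _ Z: fires at position(s) 4: lagvdis
2. 0 -> a / C _ C: inserts after position(s) 3, 4: lagavadis
surface: lagavadis

cell TOR=ak, CLASS=zo:
underlying: lag-fi-ap
1. f -> v, k -> g, p -> b, s -> z, t -> d / _ Z: no change
2. 0 -> a / C _ C: inserts after position(s) 3: lagafiap
surface: lagafiap

cell TOR=gu, CLASS=em:
underlying: lag-if-vi
1. f -> v, k -> g, p -> b, s -> z, t -> d / _ Z: fires at position(s) 5: lagivvi
2. 0 -> a / C _ C: inserts after position(s) 5: lagivavi
surface: lagivavi


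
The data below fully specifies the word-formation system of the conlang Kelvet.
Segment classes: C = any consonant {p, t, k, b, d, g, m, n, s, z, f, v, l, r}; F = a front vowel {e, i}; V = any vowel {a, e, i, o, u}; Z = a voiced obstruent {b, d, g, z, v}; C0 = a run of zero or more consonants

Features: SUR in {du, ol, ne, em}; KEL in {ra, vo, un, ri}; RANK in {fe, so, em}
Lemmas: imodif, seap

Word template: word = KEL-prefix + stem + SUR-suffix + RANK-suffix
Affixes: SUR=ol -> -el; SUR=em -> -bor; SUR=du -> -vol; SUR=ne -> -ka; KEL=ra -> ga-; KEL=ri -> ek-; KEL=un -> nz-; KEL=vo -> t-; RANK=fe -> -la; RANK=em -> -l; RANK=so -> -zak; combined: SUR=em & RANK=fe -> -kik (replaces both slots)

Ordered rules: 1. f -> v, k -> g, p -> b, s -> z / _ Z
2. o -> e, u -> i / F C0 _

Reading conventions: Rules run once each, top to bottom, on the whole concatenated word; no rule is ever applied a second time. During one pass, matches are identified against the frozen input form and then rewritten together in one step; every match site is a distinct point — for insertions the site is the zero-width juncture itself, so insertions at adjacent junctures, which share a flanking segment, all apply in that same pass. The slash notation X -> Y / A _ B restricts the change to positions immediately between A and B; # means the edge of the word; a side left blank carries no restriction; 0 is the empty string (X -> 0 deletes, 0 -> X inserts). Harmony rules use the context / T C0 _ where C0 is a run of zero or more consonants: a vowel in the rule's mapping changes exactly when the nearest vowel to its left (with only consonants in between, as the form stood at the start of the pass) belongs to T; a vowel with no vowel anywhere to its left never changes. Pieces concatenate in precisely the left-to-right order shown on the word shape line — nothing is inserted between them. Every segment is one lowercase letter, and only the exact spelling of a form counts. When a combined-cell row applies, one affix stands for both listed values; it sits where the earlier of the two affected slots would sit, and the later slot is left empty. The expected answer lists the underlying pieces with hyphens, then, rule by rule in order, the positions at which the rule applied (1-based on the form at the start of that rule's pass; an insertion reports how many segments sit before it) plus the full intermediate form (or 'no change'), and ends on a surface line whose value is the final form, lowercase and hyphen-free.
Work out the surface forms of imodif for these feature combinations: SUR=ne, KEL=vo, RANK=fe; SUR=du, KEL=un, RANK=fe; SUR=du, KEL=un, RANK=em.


cell SUR=ne, KEL=vo, RANK=fe:
underlying: t-imodif-ka-la
1. f -> v, k -> g, p -> b, s -> z / _ Z: no change
2. o -> e, u -> i / F C0 _: fires at position(s) 4: timedifkala
surface: timedifkala

cell SUR=du, KEL=un, RANK=fe:
underlying: nz-imodif-vol-la
1. f -> v, k -> g, p -> b, s -> z / _ Z: fires at position(s) 8: nzimodivvolla
2. o -> e, u -> i / F C0 _: fires at position(s) 5, 10: nzimedivvella
surface: nzimedivvella

cell SUR=du, KEL=un, RANK=em:
underlying: nz-imodif-vol-l
1. f -> v, k -> g, p -> b, s -> z / _ Z: fires at position(s) 8: nzimodivvoll
2. o -> e, u -> i / F C0 _: fires at position(s) 5, 10: nzimedivvell
surface: nzimedivvell


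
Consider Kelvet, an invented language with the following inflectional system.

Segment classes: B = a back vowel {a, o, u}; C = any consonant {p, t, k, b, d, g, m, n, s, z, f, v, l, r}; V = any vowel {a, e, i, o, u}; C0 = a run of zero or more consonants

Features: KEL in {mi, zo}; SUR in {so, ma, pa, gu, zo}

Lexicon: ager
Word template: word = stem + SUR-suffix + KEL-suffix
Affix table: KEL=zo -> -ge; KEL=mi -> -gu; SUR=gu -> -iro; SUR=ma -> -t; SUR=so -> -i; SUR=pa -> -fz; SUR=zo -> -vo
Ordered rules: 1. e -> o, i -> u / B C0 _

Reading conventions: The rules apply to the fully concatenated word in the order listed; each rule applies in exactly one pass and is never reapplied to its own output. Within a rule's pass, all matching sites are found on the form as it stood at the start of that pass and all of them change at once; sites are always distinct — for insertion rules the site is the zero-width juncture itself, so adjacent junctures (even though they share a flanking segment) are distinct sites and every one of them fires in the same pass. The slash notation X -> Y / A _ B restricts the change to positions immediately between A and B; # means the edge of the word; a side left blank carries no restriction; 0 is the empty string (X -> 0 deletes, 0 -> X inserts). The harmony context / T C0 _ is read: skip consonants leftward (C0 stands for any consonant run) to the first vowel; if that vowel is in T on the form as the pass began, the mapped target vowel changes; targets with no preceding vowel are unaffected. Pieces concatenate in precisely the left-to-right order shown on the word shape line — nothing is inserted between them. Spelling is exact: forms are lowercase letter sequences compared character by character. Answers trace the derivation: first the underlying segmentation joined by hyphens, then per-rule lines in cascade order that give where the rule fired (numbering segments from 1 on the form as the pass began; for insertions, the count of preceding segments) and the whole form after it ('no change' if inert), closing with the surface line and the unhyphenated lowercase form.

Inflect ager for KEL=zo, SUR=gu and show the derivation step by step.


underlying: ager-iro-ge
1. e -> o, i -> u / B C0 _: fires at position(s) 3, 9: agorirogo
surface: agorirogo


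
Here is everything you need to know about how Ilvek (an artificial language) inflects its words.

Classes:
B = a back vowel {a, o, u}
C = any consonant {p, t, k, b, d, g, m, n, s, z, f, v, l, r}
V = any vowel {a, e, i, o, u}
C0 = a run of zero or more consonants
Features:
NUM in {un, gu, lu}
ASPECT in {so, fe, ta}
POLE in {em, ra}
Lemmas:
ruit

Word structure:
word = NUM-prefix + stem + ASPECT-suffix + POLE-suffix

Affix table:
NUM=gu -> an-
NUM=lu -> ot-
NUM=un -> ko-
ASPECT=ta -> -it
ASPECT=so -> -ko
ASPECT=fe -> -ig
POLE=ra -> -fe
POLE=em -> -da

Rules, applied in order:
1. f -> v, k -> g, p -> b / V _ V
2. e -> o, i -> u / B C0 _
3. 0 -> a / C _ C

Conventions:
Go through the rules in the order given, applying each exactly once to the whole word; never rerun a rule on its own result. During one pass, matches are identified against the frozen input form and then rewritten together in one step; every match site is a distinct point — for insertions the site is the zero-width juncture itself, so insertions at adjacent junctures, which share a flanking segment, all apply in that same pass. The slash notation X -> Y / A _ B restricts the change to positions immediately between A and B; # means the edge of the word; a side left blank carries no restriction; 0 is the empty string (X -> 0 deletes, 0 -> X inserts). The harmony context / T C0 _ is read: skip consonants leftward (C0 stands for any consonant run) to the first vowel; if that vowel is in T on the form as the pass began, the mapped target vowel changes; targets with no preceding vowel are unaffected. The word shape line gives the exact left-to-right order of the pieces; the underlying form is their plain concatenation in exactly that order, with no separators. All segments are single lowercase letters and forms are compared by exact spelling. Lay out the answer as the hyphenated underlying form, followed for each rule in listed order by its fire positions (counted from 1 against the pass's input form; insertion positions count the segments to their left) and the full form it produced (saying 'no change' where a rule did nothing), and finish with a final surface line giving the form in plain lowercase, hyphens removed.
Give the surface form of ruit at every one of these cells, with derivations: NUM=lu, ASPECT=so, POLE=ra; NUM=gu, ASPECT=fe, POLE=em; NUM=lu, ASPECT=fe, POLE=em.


cell NUM=lu, ASPECT=so, POLE=ra:
underlying: ot-ruit-ko-fe
1. f -> v, k -> g, p -> b / V _ V: fires at position(s) 9: otruitkove
2. e -> o, i -> u / B C0 _: fires at position(s) 5, 10: otruutkovo
3. 0 -> a / C _ C: inserts after position(s) 2, 6: otaruutakovo
surface: otaruutakovo

cell NUM=gu, ASPECT=fe, POLE=em:
underlying: an-ruit-ig-da
1. f -> v, k -> g, p -> b / V _ V: no change
2. e -> o, i -> u / B C0 _: fires at position(s) 5: anruutigda
3. 0 -> a / C _ C: inserts after position(s) 2, 8: anaruutigada
surface: anaruutigada

cell NUM=lu, ASPECT=fe, POLE=em:
underlying: ot-ruit-ig-da
1. f -> v, k -> g, p -> b / V _ V: no change
2. e -> o, i -> u / B C0 _: fires at position(s) 5: otruutigda
3. 0 -> a / C _ C: inserts after position(s) 2, 8: otaruutigada
surface: otaruutigada


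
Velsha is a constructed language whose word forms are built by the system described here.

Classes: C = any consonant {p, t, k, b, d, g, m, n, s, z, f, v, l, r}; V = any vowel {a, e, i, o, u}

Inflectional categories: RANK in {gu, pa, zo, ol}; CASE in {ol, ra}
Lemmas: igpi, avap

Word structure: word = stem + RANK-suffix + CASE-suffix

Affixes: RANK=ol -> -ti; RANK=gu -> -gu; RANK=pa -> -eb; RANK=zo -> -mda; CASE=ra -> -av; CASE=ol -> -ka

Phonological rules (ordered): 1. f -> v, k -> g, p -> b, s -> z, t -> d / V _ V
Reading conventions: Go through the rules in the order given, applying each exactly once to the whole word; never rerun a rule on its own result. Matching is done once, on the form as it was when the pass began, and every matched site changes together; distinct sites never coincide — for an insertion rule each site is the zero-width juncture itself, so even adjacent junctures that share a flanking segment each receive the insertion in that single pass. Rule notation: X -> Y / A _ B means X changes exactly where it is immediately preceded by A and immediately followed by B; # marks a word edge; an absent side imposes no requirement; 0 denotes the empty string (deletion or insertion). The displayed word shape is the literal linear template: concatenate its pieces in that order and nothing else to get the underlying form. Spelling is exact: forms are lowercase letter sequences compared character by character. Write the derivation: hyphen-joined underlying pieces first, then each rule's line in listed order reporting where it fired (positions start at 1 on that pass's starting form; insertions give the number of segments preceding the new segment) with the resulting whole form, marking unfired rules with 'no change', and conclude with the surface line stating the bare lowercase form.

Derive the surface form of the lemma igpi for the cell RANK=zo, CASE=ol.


underlying: igpi-mda-ka
1. f -> v, k -> g, p -> b, s -> z, t -> d / V _ V: fires at position(s) 8: igpimdaga
surface: igpimdaga


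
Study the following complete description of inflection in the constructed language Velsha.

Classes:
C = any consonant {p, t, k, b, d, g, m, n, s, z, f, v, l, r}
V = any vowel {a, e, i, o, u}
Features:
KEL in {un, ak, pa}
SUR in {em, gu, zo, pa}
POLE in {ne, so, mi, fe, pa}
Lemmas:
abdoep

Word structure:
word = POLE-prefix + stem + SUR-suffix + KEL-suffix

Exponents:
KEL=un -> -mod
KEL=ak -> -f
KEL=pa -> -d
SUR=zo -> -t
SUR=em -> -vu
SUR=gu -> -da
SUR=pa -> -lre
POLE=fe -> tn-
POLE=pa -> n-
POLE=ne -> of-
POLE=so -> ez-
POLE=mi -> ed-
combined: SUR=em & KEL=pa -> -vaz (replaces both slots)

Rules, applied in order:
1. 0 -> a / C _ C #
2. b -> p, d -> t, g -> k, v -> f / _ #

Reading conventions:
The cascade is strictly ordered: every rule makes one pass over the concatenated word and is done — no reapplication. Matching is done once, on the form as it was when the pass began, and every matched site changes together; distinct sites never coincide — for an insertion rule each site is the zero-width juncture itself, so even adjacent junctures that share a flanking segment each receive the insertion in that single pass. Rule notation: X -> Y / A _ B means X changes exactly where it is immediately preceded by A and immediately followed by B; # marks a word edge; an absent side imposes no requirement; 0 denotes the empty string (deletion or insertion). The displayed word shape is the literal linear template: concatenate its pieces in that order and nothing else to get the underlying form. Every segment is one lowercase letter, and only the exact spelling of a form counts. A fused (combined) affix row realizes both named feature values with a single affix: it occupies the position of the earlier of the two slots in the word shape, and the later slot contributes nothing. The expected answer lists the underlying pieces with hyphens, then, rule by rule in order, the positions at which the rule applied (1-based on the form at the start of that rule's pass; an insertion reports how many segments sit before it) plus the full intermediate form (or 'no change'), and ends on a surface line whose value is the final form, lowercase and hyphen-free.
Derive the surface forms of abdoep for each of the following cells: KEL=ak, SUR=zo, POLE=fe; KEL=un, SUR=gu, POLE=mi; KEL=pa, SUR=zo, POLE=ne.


cell KEL=ak, SUR=zo, POLE=fe:
underlying: tn-abdoep-t-f
1. 0 -> a / C _ C #: inserts after position(s) 9: tnabdoeptaf
2. b -> p, d -> t, g -> k, v -> f / _ #: no change
surface: tnabdoeptaf

cell KEL=un, SUR=gu, POLE=mi:
underlying: ed-abdoep-da-mod
1. 0 -> a / C _ C #: no change
2. b -> p, d -> t, g -> k, v -> f / _ #: fires at position(s) 13: edabdoepdamot
surface: edabdoepdamot

cell KEL=pa, SUR=zo, POLE=ne:
underlying: of-abdoep-t-d
1. 0 -> a / C _ C #: inserts after position(s) 9: ofabdoeptad
2. b -> p, d -> t, g -> k, v -> f / _ #: fires at position(s) 11: ofabdoeptat
surface: ofabdoeptat


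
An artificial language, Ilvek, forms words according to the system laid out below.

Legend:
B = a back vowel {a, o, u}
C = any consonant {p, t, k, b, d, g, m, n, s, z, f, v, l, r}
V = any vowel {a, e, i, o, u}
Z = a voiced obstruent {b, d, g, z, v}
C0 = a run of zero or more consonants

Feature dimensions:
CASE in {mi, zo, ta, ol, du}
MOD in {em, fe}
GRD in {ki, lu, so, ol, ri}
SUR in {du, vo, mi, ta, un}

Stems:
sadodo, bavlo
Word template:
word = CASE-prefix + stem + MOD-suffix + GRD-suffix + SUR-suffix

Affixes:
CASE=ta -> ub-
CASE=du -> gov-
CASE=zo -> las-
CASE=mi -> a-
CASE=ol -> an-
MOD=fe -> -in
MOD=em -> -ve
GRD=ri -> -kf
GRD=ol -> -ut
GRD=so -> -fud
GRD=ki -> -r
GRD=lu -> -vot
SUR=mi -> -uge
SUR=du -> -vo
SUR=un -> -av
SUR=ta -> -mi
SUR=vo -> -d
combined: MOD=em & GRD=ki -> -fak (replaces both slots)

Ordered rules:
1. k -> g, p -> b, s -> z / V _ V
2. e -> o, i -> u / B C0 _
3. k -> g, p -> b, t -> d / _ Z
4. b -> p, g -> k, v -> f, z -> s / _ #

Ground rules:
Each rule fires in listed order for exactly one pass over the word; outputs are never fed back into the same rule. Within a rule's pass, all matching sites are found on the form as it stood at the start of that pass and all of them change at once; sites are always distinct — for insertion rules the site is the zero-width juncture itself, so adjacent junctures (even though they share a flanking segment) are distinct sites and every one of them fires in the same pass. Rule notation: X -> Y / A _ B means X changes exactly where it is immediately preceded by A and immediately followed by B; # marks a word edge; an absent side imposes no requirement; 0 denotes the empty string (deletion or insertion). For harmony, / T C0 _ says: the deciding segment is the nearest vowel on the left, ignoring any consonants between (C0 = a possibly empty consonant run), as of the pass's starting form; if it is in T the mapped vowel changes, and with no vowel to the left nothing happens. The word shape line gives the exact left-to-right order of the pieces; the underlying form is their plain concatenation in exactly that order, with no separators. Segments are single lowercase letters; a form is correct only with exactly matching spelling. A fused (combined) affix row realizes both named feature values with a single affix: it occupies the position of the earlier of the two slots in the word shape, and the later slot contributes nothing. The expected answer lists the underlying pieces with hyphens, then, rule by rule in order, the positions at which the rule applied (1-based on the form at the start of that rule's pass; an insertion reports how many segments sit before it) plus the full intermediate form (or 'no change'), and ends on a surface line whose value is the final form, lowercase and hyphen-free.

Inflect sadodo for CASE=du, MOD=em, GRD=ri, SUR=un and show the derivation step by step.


underlying: gov-sadodo-ve-kf-av
1. k -> g, p -> b, s -> z / V _ V: no change
2. e -> o, i -> u / B C0 _: fires at position(s) 11: govsadodovokfav
3. k -> g, p -> b, t -> d / _ Z: no change
4. b -> p, g -> k, v -> f, z -> s / _ #: fires at position(s) 15: govsadodovokfaf
surface: govsadodovokfaf


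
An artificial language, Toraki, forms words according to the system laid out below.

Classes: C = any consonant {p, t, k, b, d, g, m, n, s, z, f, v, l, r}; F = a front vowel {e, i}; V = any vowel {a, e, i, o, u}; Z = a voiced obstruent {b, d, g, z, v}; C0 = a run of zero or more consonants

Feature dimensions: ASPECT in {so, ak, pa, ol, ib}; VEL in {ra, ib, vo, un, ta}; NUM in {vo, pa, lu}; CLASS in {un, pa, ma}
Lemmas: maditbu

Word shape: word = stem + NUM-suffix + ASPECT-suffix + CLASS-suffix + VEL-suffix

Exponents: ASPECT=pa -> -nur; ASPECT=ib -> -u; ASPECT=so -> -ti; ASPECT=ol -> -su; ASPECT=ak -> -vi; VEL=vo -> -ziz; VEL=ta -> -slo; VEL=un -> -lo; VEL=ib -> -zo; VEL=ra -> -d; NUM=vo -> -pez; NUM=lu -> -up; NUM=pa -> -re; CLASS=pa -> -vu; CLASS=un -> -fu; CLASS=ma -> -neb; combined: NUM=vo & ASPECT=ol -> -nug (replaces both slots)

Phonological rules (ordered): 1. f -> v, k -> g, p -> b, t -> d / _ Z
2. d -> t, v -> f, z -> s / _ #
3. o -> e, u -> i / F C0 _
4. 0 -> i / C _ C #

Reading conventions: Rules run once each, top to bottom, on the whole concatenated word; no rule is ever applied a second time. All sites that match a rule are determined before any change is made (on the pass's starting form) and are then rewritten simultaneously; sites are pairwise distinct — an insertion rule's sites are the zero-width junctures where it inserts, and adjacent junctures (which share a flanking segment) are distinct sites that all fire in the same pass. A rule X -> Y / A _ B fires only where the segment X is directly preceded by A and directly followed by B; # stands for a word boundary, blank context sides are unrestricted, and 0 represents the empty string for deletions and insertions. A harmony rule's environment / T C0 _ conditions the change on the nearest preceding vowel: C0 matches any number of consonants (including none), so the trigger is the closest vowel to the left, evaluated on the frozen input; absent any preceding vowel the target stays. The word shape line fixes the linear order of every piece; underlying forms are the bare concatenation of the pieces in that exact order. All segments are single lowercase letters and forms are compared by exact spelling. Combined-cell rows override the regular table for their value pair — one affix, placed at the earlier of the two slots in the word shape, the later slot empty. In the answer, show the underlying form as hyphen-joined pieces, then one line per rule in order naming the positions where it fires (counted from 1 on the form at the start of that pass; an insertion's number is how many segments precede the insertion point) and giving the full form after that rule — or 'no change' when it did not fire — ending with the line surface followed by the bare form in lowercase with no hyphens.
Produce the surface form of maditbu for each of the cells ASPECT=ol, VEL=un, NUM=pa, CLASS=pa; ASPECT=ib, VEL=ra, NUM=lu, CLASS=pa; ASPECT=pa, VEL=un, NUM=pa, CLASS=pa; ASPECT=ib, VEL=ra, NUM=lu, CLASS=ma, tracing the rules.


cell ASPECT=ol, VEL=un, NUM=pa, CLASS=pa:
underlying: maditbu-re-su-vu-lo
1. f -> v, k -> g, p -> b, t -> d / _ Z: fires at position(s) 5: madidburesuvulo
2. d -> t, v -> f, z -> s / _ #: no change
3. o -> e, u -> i / F C0 _: fires at position(s) 7, 11: madidbiresivulo
4. 0 -> i / C _ C #: no change
surface: madidbiresivulo

cell ASPECT=ib, VEL=ra, NUM=lu, CLASS=pa:
underlying: maditbu-up-u-vu-d
1. f -> v, k -> g, p -> b, t -> d / _ Z: fires at position(s) 5: madidbuupuvud
2. d -> t, v -> f, z -> s / _ #: fires at position(s) 13: madidbuupuvut
3. o -> e, u -> i / F C0 _: fires at position(s) 7: madidbiupuvut
4. 0 -> i / C _ C #: no change
surface: madidbiupuvut

cell ASPECT=pa, VEL=un, NUM=pa, CLASS=pa:
underlying: maditbu-re-nur-vu-lo
1. f -> v, k -> g, p -> b, t -> d / _ Z: fires at position(s) 5: madidburenurvulo
2. d -> t, v -> f, z -> s / _ #: no change
3. o -> e, u -> i / F C0 _: fires at position(s) 7, 11: madidbirenirvulo
4. 0 -> i / C _ C #: no change
surface: madidbirenirvulo

cell ASPECT=ib, VEL=ra, NUM=lu, CLASS=ma:
underlying: maditbu-up-u-neb-d
1. f -> v, k -> g, p -> b, t -> d / _ Z: fires at position(s) 5: madidbuupunebd
2. d -> t, v -> f, z -> s / _ #: fires at position(s) 14: madidbuupunebt
3. o -> e, u -> i / F C0 _: fires at position(s) 7: madidbiupunebt
4. 0 -> i / C _ C #: inserts after position(s) 13: madidbiupunebit
surface: madidbiupunebit


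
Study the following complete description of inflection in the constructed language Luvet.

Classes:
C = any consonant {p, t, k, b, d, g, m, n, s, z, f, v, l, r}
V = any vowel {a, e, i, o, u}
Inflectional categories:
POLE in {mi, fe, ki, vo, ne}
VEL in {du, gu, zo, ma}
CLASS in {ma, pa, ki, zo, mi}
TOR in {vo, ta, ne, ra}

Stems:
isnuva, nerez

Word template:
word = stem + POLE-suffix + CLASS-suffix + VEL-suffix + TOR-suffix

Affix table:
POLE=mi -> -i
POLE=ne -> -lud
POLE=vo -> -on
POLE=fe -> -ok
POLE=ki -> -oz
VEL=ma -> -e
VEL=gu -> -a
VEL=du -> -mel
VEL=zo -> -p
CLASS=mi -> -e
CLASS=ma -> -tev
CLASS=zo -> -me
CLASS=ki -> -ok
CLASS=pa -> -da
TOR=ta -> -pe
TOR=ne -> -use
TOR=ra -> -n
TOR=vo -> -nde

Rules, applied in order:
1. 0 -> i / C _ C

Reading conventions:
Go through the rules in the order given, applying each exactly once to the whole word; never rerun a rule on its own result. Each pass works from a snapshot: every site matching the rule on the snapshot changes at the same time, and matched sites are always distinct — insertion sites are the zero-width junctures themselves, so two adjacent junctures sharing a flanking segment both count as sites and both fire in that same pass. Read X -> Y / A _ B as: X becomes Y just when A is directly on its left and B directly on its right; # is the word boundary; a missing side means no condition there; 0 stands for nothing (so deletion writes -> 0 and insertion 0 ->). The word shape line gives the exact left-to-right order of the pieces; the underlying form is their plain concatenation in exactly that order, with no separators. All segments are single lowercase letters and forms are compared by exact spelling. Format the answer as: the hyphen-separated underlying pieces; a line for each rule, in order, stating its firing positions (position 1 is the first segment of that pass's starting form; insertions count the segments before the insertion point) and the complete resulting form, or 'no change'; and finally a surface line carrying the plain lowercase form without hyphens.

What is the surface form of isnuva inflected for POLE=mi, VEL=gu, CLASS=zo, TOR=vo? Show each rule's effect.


underlying: isnuva-i-me-a-nde
1. 0 -> i / C _ C: inserts after position(s) 2, 11: isinuvaimeanide
surface: isinuvaimeanide


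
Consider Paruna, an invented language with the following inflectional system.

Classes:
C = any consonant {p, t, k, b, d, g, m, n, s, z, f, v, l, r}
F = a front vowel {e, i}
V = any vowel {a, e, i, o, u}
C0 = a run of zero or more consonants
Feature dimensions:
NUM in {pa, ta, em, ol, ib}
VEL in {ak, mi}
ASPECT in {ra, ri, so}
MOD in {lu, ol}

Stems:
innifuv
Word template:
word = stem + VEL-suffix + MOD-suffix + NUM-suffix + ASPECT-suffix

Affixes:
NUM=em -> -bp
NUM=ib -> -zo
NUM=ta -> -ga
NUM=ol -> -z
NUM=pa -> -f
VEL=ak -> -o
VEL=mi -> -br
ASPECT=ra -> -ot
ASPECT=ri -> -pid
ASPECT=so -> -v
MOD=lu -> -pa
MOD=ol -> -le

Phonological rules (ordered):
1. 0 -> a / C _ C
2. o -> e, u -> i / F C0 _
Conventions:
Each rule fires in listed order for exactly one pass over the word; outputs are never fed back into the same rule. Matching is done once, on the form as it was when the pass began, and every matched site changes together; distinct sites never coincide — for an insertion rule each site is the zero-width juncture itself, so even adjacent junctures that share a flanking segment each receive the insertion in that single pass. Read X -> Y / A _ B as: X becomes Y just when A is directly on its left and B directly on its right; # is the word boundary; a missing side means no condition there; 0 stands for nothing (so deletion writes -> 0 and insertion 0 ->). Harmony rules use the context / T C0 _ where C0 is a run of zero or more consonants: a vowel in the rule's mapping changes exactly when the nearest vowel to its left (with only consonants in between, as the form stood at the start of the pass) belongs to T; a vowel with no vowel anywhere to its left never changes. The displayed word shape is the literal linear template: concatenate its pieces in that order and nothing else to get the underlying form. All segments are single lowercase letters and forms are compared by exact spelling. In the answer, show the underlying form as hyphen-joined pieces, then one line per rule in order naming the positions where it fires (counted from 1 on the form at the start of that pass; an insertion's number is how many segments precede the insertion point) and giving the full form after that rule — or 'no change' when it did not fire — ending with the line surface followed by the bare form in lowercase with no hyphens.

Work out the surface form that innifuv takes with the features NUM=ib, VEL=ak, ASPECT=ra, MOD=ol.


underlying: innifuv-o-le-zo-ot
1. 0 -> a / C _ C: inserts after position(s) 2: inanifuvolezoot
2. o -> e, u -> i / F C0 _: fires at position(s) 7, 13: inanifivolezeot
surface: inanifivolezeot


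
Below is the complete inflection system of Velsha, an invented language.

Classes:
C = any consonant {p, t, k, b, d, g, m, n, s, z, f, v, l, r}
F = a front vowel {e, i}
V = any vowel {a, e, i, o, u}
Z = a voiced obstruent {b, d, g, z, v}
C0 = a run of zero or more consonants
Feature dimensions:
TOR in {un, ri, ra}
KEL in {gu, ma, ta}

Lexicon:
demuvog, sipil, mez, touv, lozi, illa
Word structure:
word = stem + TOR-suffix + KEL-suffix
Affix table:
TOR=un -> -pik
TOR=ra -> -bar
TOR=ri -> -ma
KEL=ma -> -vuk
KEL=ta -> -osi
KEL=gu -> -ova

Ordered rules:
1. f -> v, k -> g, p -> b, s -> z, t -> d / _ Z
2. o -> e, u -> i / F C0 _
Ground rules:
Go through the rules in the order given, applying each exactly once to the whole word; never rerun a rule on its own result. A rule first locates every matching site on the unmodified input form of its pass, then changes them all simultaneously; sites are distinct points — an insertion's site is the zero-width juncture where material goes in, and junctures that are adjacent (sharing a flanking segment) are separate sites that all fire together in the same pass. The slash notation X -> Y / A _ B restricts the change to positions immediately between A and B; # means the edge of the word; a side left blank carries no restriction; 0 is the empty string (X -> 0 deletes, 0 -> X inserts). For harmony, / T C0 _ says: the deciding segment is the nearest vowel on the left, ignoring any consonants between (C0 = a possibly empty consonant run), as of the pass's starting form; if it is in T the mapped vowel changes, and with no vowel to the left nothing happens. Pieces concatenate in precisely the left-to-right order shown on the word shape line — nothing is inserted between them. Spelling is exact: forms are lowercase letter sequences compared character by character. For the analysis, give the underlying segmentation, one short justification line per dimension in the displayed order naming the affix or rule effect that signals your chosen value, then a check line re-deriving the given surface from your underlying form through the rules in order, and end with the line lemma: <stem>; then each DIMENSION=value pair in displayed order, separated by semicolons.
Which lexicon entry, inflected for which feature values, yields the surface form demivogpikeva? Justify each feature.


underlying: demuvog-pik-ova
TOR=un - signalled by the affix -pik
KEL=gu - signalled by the affix -ova
check: demuvogpikova -> demuvogpikova -> demivogpikeva
lemma: demuvog; TOR=un; KEL=gu
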